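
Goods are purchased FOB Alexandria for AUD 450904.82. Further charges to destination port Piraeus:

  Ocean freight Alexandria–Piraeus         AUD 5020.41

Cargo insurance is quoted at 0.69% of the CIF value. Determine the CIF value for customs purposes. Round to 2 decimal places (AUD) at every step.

Let C be the CIF value. C = FOB price + freight + 0.69% × C
C − 0.69% × C = 450904.82 + 5020.41
0.9931 × C = 455925.23
C = 455925.23 / 0.9931 = 459092.97
Insurance premium = 0.69% × 459092.97 = 3167.74

CIF value: AUD 459092.97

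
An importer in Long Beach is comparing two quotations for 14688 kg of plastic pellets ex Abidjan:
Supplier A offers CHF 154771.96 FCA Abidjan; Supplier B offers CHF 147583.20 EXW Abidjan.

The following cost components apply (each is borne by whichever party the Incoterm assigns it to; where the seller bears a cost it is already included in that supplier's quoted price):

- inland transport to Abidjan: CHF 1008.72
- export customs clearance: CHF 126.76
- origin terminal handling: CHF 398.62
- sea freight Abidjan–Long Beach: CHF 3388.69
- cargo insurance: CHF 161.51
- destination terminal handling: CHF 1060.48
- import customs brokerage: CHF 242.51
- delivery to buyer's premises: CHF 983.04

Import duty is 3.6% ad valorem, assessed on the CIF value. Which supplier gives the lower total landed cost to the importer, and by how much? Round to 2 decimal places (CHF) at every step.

Supplier B is cheaper by CHF 6271.20

Supplier A (FCA):
CIF value = FCA price + origin terminal + freight + insurance = 154771.96 + 398.62 + 3388.69 + 161.51 = 158720.78
Import duty = 158720.78 × 3.6% = 5713.95
Buyer bears (A): 398.62 + 3388.69 + 161.51 + 1060.48 + 242.51 + 983.04 = 6234.85
Landed cost (A) = invoice 154771.96 + 6234.85 + duty 5713.95 = 166720.76
Supplier B (EXW):
CIF value = EXW price + inland to port + export clearance + origin terminal + freight + insurance = 147583.20 + 1008.72 + 126.76 + 398.62 + 3388.69 + 161.51 = 152667.50
Import duty = 152667.50 × 3.6% = 5496.03
Buyer bears (B): 1008.72 + 126.76 + 398.62 + 3388.69 + 161.51 + 1060.48 + 242.51 + 983.04 = 7370.33
Landed cost (B) = invoice 147583.20 + 7370.33 + duty 5496.03 = 160449.56
Difference = |166720.76 − 160449.56| = 6271.20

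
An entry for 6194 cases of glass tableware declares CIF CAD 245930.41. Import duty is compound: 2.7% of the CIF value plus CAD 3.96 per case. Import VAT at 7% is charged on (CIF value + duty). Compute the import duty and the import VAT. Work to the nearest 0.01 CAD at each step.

Ad valorem component: 245930.41 × 2.7% = 6640.12
Specific component: 6194 × 3.96 = 24528.24
Import duty = 6640.12 + 24528.24 = 31168.36
VAT base = CIF + duty = 245930.41 + 31168.36 = 277098.77
Import VAT = 277098.77 × 7% = 19396.91

Import duty: CAD 31168.36; import VAT: CAD 19396.91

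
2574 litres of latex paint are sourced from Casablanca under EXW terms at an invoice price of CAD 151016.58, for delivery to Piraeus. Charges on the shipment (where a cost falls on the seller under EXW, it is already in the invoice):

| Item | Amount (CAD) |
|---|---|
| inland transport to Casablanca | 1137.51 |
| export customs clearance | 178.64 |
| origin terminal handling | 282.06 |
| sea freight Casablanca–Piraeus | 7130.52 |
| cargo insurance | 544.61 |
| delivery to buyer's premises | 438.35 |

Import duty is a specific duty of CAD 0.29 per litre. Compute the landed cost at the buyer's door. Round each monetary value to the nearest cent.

Total landed cost: CAD 161474.73

EXW: the seller makes goods available at their premises; the buyer bears all onward costs.
CIF value = EXW price + inland to port + export clearance + origin terminal + freight + insurance = 151016.58 + 1137.51 + 178.64 + 282.06 + 7130.52 + 544.61 = 160289.92
Import duty = 2574 × 0.29 = 746.46
Buyer bears: inland to port 1137.51 + export clearance 178.64 + origin terminal 282.06 + freight 7130.52 + insurance 544.61 + delivery 438.35 + duty 746.46 = 10458.15
Landed cost = invoice 151016.58 + 10458.15 = 161474.73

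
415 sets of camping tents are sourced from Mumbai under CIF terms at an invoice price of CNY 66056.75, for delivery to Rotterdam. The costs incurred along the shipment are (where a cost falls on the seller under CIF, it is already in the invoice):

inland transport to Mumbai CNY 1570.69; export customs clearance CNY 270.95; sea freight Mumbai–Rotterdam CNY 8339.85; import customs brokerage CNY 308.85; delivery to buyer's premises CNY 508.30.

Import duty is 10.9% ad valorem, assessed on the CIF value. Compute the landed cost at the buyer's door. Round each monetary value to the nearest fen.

CIF: the seller pays costs through ocean freight and marine insurance to the destination port.
Already in the invoice (seller's account under CIF): inland to port, export clearance, freight — exclude.
The CIF price already equals the CIF value: 66056.75
Import duty = 66056.75 × 10.9% = 7200.19
Buyer bears: brokerage 308.85 + delivery 508.30 + duty 7200.19 = 8017.34
Landed cost = invoice 66056.75 + 8017.34 = 74074.09

Total landed cost: CNY 74074.09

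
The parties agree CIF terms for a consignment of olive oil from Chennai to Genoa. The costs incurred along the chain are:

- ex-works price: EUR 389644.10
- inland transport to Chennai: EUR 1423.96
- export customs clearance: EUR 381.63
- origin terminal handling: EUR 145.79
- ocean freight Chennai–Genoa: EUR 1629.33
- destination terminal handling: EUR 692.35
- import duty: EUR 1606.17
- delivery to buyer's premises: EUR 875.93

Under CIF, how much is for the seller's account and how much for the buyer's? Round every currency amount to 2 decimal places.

CIF: the seller pays costs through ocean freight and marine insurance to the destination port.
Seller's account: goods 389644.10 + inland to port 1423.96 + export clearance 381.63 + origin terminal 145.79 + freight 1629.33 = 393224.81
Buyer's account: destination terminal 692.35 + duty 1606.17 + delivery 875.93 = 3174.45

Seller: EUR 393224.81; buyer: EUR 3174.45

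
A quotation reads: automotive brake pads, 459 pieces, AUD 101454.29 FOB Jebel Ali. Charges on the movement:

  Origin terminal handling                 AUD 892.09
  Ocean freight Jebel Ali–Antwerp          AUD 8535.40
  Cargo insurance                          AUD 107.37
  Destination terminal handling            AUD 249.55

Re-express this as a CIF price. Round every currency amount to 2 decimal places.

CIF price: AUD 110097.06

Not relevant to the conversion: origin terminal — on the seller under both FOB and CIF; already in the FOB price and stays in the CIF price. destination terminal — on the buyer under both terms; not part of either seller's price.
From FOB to CIF, the seller additionally bears: freight, insurance.
CIF price = 101454.29 + 8535.40 + 107.37 = 110097.06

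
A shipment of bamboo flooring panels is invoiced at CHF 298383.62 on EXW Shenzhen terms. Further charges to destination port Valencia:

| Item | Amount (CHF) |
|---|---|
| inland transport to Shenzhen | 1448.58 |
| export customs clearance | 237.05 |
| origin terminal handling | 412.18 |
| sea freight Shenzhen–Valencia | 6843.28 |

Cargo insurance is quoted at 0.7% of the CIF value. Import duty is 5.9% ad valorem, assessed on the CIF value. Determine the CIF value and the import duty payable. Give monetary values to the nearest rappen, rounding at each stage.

CIF value: CHF 309491.15; import duty: CHF 18259.98

Let C be the CIF value. C = EXW price + pre-shipment costs + freight + 0.7% × C
C − 0.7% × C = 298383.62 + 1448.58 + 237.05 + 412.18 + 6843.28
0.993 × C = 307324.71
C = 307324.71 / 0.993 = 309491.15
Insurance premium = 0.7% × 309491.15 = 2166.44
Import duty = 309491.15 × 5.9% = 18259.98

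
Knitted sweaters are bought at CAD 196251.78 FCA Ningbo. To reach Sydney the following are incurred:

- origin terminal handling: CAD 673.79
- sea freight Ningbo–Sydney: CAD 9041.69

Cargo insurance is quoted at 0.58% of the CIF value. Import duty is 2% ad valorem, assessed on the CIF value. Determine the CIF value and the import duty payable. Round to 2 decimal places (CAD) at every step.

Let C be the CIF value. C = FCA price + pre-shipment costs + freight + 0.58% × C
C − 0.58% × C = 196251.78 + 673.79 + 9041.69
0.9942 × C = 205967.26
C = 205967.26 / 0.9942 = 207168.84
Insurance premium = 0.58% × 207168.84 = 1201.58
Import duty = 207168.84 × 2% = 4143.38

CIF value: CAD 207168.84; import duty: CAD 4143.38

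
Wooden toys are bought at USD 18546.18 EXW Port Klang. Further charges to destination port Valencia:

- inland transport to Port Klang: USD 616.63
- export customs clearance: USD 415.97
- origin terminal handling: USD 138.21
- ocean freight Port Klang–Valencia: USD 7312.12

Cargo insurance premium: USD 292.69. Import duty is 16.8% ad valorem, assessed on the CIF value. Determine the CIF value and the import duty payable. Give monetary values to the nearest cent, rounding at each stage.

CIF value: USD 27321.80; import duty: USD 4590.06

CIF = EXW price + pre-shipment costs + freight + insurance
CIF = 18546.18 + 616.63 + 415.97 + 138.21 + 7312.12 + 292.69 = 27321.80
Import duty = 27321.80 × 16.8% = 4590.06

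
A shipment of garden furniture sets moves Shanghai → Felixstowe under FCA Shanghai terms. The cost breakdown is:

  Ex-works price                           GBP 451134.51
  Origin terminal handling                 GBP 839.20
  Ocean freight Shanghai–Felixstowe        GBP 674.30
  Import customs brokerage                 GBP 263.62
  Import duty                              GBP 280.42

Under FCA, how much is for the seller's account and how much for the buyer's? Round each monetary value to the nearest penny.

FCA: the seller delivers export-cleared goods to the carrier; the buyer bears costs from that point.
Seller's account: goods 451134.51 = 451134.51
Buyer's account: origin terminal 839.20 + freight 674.30 + brokerage 263.62 + duty 280.42 = 2057.54

Seller: GBP 451134.51; buyer: GBP 2057.54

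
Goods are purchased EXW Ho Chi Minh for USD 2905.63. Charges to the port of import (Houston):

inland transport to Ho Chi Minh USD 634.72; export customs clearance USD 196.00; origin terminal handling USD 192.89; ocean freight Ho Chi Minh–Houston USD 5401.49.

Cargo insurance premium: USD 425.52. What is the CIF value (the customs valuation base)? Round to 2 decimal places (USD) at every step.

CIF value: USD 9756.25

CIF = EXW price + pre-shipment costs + freight + insurance
CIF = 2905.63 + 634.72 + 196.00 + 192.89 + 5401.49 + 425.52 = 9756.25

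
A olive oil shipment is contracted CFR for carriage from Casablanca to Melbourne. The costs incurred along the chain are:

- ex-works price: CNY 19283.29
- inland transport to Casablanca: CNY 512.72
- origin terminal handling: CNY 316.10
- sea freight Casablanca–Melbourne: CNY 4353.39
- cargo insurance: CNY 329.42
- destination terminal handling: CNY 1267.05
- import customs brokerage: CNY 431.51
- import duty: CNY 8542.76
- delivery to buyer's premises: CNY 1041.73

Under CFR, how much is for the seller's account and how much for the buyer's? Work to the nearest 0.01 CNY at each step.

Seller: CNY 24465.50; buyer: CNY 11612.47

CFR: the seller pays costs through ocean freight to the destination port, but not insurance.
Seller's account: goods 19283.29 + inland to port 512.72 + origin terminal 316.10 + freight 4353.39 = 24465.50
Buyer's account: insurance 329.42 + destination terminal 1267.05 + brokerage 431.51 + duty 8542.76 + delivery 1041.73 = 11612.47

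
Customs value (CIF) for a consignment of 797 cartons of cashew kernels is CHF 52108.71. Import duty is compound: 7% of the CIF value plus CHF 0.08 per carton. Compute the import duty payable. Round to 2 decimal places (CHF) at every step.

Import duty: CHF 3711.37

Ad valorem component: 52108.71 × 7% = 3647.61
Specific component: 797 × 0.08 = 63.76
Import duty = 3647.61 + 63.76 = 3711.37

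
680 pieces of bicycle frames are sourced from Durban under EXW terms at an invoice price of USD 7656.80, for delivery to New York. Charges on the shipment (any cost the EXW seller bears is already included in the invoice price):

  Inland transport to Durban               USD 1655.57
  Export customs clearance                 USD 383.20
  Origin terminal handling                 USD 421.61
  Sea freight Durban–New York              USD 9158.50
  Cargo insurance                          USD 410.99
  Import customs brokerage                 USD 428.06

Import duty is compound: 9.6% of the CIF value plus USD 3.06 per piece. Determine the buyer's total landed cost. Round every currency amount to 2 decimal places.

EXW: the seller makes goods available at their premises; the buyer bears all onward costs.
CIF value = EXW price + inland to port + export clearance + origin terminal + freight + insurance = 7656.80 + 1655.57 + 383.20 + 421.61 + 9158.50 + 410.99 = 19686.67
Ad valorem component: 19686.67 × 9.6% = 1889.92
Specific component: 680 × 3.06 = 2080.80
Import duty = 1889.92 + 2080.80 = 3970.72
Buyer bears: inland to port 1655.57 + export clearance 383.20 + origin terminal 421.61 + freight 9158.50 + insurance 410.99 + brokerage 428.06 + duty 3970.72 = 16428.65
Landed cost = invoice 7656.80 + 16428.65 = 24085.45

Total landed cost: USD 24085.45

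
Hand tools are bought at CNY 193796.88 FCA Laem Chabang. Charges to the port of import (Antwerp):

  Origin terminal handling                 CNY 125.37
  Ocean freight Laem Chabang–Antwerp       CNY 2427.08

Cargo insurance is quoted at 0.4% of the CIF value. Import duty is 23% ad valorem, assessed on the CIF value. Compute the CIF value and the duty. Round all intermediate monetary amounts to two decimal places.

Let C be the CIF value. C = FCA price + pre-shipment costs + freight + 0.4% × C
C − 0.4% × C = 193796.88 + 125.37 + 2427.08
0.996 × C = 196349.33
C = 196349.33 / 0.996 = 197137.88
Insurance premium = 0.4% × 197137.88 = 788.55
Import duty = 197137.88 × 23% = 45341.71

CIF value: CNY 197137.88; import duty: CNY 45341.71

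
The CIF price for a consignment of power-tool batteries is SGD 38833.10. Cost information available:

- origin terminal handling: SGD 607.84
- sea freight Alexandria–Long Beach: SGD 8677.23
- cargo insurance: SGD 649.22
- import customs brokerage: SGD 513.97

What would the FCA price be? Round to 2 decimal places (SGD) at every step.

FCA price: SGD 28898.81

Not relevant to the conversion: brokerage — on the buyer under both terms; not part of either seller's price.
From CIF to FCA, the seller no longer bears: origin terminal, freight, insurance.
FCA price = 38833.10 − 607.84 − 8677.23 − 649.22 = 28898.81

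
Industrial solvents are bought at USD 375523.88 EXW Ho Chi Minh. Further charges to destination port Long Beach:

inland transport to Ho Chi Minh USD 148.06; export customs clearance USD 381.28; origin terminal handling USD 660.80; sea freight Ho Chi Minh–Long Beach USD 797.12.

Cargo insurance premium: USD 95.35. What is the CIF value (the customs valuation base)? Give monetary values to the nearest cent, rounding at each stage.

CIF value: USD 377606.49

CIF = EXW price + pre-shipment costs + freight + insurance
CIF = 375523.88 + 148.06 + 381.28 + 660.80 + 797.12 + 95.35 = 377606.49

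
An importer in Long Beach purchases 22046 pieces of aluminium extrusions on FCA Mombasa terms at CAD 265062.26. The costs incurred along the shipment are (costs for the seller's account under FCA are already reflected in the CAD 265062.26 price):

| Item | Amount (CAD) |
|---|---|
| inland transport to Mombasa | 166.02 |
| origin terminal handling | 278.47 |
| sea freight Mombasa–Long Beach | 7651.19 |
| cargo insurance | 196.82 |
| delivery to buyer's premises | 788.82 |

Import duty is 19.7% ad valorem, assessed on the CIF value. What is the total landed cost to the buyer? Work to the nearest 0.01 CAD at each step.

FCA: the seller delivers export-cleared goods to the carrier; the buyer bears costs from that point.
Already in the invoice (seller's account under FCA): inland to port — exclude.
CIF value = FCA price + origin terminal + freight + insurance = 265062.26 + 278.47 + 7651.19 + 196.82 = 273188.74
Import duty = 273188.74 × 19.7% = 53818.18
Buyer bears: origin terminal 278.47 + freight 7651.19 + insurance 196.82 + delivery 788.82 + duty 53818.18 = 62733.48
Landed cost = invoice 265062.26 + 62733.48 = 327795.74

Total landed cost: CAD 327795.74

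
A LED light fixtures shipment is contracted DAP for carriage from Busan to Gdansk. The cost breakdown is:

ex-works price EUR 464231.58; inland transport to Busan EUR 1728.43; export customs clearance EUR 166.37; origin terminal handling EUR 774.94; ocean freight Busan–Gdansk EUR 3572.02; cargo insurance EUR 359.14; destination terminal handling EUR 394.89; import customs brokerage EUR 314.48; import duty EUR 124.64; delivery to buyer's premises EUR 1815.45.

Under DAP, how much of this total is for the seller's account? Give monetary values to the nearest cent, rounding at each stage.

Seller's account: EUR 473042.82

DAP: the seller bears all costs to the named destination except import duty and clearance.
Seller's account: goods 464231.58 + inland to port 1728.43 + export clearance 166.37 + origin terminal 774.94 + freight 3572.02 + insurance 359.14 + destination terminal 394.89 + delivery 1815.45 = 473042.82
Buyer's account: brokerage 314.48 + duty 124.64 = 439.12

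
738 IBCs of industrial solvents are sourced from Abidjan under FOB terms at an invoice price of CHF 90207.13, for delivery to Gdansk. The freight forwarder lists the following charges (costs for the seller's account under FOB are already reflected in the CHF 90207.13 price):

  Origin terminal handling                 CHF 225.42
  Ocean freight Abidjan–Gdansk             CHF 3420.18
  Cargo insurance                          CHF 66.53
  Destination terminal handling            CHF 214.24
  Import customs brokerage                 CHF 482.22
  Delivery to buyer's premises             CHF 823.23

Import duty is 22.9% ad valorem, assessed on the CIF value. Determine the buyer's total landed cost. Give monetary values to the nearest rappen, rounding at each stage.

FOB: the seller bears costs until goods are on board at the origin port; the buyer bears freight, insurance and all costs thereafter.
Already in the invoice (seller's account under FOB): origin terminal — exclude.
CIF value = FOB price + freight + insurance = 90207.13 + 3420.18 + 66.53 = 93693.84
Import duty = 93693.84 × 22.9% = 21455.89
Buyer bears: freight 3420.18 + insurance 66.53 + destination terminal 214.24 + brokerage 482.22 + delivery 823.23 + duty 21455.89 = 26462.29
Landed cost = invoice 90207.13 + 26462.29 = 116669.42

Total landed cost: CHF 116669.42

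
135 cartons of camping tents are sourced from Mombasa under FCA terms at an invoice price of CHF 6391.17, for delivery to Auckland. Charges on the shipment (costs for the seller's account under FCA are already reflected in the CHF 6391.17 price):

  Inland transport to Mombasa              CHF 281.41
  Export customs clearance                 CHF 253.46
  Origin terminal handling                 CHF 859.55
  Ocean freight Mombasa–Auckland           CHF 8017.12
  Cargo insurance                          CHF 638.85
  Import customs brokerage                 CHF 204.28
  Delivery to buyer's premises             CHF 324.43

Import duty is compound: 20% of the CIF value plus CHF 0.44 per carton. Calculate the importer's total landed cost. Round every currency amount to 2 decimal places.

Total landed cost: CHF 19676.14

FCA: the seller delivers export-cleared goods to the carrier; the buyer bears costs from that point.
Already in the invoice (seller's account under FCA): inland to port, export clearance — exclude.
CIF value = FCA price + origin terminal + freight + insurance = 6391.17 + 859.55 + 8017.12 + 638.85 = 15906.69
Ad valorem component: 15906.69 × 20% = 3181.34
Specific component: 135 × 0.44 = 59.40
Import duty = 3181.34 + 59.40 = 3240.74
Buyer bears: origin terminal 859.55 + freight 8017.12 + insurance 638.85 + brokerage 204.28 + delivery 324.43 + duty 3240.74 = 13284.97
Landed cost = invoice 6391.17 + 13284.97 = 19676.14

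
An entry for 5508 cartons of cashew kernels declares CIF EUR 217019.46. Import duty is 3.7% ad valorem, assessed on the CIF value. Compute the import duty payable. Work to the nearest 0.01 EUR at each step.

Import duty = 217019.46 × 3.7% = 8029.72

Import duty: EUR 8029.72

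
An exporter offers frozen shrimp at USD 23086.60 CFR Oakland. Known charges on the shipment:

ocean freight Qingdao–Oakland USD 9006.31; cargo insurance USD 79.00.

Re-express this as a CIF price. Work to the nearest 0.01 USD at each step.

CIF price: USD 23165.60

Not relevant to the conversion: freight — on the seller under both CFR and CIF; already in the CFR price and stays in the CIF price.
From CFR to CIF, the seller additionally bears: insurance.
CIF price = 23086.60 + 79.00 = 23165.60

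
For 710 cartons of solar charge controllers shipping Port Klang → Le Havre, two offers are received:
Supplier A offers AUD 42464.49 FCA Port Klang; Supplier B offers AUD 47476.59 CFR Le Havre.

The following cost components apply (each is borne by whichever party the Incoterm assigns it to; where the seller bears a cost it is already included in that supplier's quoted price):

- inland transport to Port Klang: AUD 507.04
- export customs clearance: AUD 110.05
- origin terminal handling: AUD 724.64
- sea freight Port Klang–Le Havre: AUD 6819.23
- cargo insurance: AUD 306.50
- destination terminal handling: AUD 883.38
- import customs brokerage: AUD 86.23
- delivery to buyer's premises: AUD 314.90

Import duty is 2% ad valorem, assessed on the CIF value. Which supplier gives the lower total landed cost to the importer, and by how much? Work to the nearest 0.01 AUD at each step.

Supplier B is cheaper by AUD 2582.41

Supplier A (FCA):
CIF value = FCA price + origin terminal + freight + insurance = 42464.49 + 724.64 + 6819.23 + 306.50 = 50314.86
Import duty = 50314.86 × 2% = 1006.30
Buyer bears (A): 724.64 + 6819.23 + 306.50 + 883.38 + 86.23 + 314.90 = 9134.88
Landed cost (A) = invoice 42464.49 + 9134.88 + duty 1006.30 = 52605.67
Supplier B (CFR):
CIF value = CFR price + insurance = 47476.59 + 306.50 = 47783.09
Import duty = 47783.09 × 2% = 955.66
Buyer bears (B): 306.50 + 883.38 + 86.23 + 314.90 = 1591.01
Landed cost (B) = invoice 47476.59 + 1591.01 + duty 955.66 = 50023.26
Difference = |52605.67 − 50023.26| = 2582.41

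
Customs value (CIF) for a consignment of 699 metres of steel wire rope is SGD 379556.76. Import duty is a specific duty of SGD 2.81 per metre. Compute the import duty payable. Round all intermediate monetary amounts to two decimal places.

Import duty = 699 × 2.81 = 1964.19

Import duty: SGD 1964.19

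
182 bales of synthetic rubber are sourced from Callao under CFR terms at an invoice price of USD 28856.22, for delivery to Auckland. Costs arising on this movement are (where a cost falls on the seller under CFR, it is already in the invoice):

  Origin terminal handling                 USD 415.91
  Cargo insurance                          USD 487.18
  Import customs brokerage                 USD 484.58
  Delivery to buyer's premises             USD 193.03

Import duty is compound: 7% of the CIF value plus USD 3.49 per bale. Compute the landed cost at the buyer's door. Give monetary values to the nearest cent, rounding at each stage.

Total landed cost: USD 32710.23

CFR: the seller pays costs through ocean freight to the destination port, but not insurance.
Already in the invoice (seller's account under CFR): origin terminal — exclude.
CIF value = CFR price + insurance = 28856.22 + 487.18 = 29343.40
Ad valorem component: 29343.40 × 7% = 2054.04
Specific component: 182 × 3.49 = 635.18
Import duty = 2054.04 + 635.18 = 2689.22
Buyer bears: insurance 487.18 + brokerage 484.58 + delivery 193.03 + duty 2689.22 = 3854.01
Landed cost = invoice 28856.22 + 3854.01 = 32710.23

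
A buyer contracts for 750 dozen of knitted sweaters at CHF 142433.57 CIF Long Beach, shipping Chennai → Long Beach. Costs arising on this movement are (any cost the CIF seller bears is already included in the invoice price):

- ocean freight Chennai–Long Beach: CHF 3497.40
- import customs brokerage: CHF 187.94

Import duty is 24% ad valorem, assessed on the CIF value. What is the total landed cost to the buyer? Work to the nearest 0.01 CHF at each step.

Total landed cost: CHF 176805.57

CIF: the seller pays costs through ocean freight and marine insurance to the destination port.
Already in the invoice (seller's account under CIF): freight — exclude.
The CIF price already equals the CIF value: 142433.57
Import duty = 142433.57 × 24% = 34184.06
Buyer bears: brokerage 187.94 + duty 34184.06 = 34372.00
Landed cost = invoice 142433.57 + 34372.00 = 176805.57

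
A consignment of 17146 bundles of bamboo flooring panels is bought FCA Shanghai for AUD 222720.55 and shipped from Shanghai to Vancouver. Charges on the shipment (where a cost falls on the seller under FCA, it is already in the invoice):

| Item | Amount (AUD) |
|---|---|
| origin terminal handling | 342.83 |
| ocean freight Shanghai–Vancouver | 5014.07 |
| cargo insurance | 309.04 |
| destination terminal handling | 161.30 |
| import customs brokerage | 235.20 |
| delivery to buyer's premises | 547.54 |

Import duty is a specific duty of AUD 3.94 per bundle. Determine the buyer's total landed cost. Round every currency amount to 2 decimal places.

Total landed cost: AUD 296885.77

FCA: the seller delivers export-cleared goods to the carrier; the buyer bears costs from that point.
CIF value = FCA price + origin terminal + freight + insurance = 222720.55 + 342.83 + 5014.07 + 309.04 = 228386.49
Import duty = 17146 × 3.94 = 67555.24
Buyer bears: origin terminal 342.83 + freight 5014.07 + insurance 309.04 + destination terminal 161.30 + brokerage 235.20 + delivery 547.54 + duty 67555.24 = 74165.22
Landed cost = invoice 222720.55 + 74165.22 = 296885.77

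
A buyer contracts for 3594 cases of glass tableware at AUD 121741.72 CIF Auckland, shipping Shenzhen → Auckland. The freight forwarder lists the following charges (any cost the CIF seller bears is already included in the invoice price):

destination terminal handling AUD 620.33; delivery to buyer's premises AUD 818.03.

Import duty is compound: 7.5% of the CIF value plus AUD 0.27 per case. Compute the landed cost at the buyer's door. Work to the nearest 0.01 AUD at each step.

Total landed cost: AUD 133281.09

CIF: the seller pays costs through ocean freight and marine insurance to the destination port.
The CIF price already equals the CIF value: 121741.72
Ad valorem component: 121741.72 × 7.5% = 9130.63
Specific component: 3594 × 0.27 = 970.38
Import duty = 9130.63 + 970.38 = 10101.01
Buyer bears: destination terminal 620.33 + delivery 818.03 + duty 10101.01 = 11539.37
Landed cost = invoice 121741.72 + 11539.37 = 133281.09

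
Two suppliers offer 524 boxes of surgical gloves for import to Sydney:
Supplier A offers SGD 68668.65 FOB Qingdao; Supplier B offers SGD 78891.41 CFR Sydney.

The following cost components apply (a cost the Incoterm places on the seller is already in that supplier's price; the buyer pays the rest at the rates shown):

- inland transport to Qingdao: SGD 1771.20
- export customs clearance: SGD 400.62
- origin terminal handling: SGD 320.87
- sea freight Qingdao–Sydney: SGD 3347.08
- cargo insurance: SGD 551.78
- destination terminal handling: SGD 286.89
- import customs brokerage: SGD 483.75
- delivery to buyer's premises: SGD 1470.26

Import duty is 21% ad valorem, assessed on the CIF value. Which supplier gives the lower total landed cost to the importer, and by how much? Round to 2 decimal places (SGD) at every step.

Supplier A is cheaper by SGD 8319.57

Supplier A (FOB):
CIF value = FOB price + freight + insurance = 68668.65 + 3347.08 + 551.78 = 72567.51
Import duty = 72567.51 × 21% = 15239.18
Buyer bears (A): 3347.08 + 551.78 + 286.89 + 483.75 + 1470.26 = 6139.76
Landed cost (A) = invoice 68668.65 + 6139.76 + duty 15239.18 = 90047.59
Supplier B (CFR):
CIF value = CFR price + insurance = 78891.41 + 551.78 = 79443.19
Import duty = 79443.19 × 21% = 16683.07
Buyer bears (B): 551.78 + 286.89 + 483.75 + 1470.26 = 2792.68
Landed cost (B) = invoice 78891.41 + 2792.68 + duty 16683.07 = 98367.16
Difference = |90047.59 − 98367.16| = 8319.57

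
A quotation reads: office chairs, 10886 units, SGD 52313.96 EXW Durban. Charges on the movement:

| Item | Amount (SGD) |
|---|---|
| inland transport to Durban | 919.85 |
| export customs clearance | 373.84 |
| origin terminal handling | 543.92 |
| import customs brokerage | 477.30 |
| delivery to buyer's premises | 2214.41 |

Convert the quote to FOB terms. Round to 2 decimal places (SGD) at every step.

Not relevant to the conversion: delivery, brokerage — on the buyer under both terms; not part of either seller's price.
From EXW to FOB, the seller additionally bears: inland to port, export clearance, origin terminal.
FOB price = 52313.96 + 919.85 + 373.84 + 543.92 = 54151.57

FOB price: SGD 54151.57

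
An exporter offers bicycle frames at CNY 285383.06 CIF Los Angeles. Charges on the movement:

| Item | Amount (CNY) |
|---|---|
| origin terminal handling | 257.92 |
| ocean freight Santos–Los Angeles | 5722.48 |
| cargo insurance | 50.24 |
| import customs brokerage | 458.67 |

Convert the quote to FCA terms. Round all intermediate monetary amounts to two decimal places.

Not relevant to the conversion: brokerage — on the buyer under both terms; not part of either seller's price.
From CIF to FCA, the seller no longer bears: origin terminal, freight, insurance.
FCA price = 285383.06 − 257.92 − 5722.48 − 50.24 = 279352.42

FCA price: CNY 279352.42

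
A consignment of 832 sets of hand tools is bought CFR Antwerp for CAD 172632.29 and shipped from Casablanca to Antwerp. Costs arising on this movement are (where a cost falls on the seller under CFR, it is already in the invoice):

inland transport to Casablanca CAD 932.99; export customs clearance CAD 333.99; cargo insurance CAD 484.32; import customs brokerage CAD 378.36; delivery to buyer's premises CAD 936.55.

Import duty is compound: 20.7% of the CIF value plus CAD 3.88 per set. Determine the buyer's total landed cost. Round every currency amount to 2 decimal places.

CFR: the seller pays costs through ocean freight to the destination port, but not insurance.
Already in the invoice (seller's account under CFR): inland to port, export clearance — exclude.
CIF value = CFR price + insurance = 172632.29 + 484.32 = 173116.61
Ad valorem component: 173116.61 × 20.7% = 35835.14
Specific component: 832 × 3.88 = 3228.16
Import duty = 35835.14 + 3228.16 = 39063.30
Buyer bears: insurance 484.32 + brokerage 378.36 + delivery 936.55 + duty 39063.30 = 40862.53
Landed cost = invoice 172632.29 + 40862.53 = 213494.82

Total landed cost: CAD 213494.82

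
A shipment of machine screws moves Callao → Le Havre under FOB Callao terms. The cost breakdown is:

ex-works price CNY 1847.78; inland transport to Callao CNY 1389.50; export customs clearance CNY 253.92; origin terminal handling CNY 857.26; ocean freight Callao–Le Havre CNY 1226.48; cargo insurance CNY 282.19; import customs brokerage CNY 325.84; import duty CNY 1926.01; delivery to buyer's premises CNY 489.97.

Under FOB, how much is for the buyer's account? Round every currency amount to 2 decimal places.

Buyer's account: CNY 4250.49

FOB: the seller bears costs until goods are on board at the origin port; the buyer bears freight, insurance and all costs thereafter.
Seller's account: goods 1847.78 + inland to port 1389.50 + export clearance 253.92 + origin terminal 857.26 = 4348.46
Buyer's account: freight 1226.48 + insurance 282.19 + brokerage 325.84 + duty 1926.01 + delivery 489.97 = 4250.49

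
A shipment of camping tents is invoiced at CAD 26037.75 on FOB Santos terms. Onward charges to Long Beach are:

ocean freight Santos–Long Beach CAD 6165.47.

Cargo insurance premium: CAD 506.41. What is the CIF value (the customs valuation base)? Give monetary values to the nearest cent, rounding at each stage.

CIF = FOB price + freight + insurance
CIF = 26037.75 + 6165.47 + 506.41 = 32709.63

CIF value: CAD 32709.63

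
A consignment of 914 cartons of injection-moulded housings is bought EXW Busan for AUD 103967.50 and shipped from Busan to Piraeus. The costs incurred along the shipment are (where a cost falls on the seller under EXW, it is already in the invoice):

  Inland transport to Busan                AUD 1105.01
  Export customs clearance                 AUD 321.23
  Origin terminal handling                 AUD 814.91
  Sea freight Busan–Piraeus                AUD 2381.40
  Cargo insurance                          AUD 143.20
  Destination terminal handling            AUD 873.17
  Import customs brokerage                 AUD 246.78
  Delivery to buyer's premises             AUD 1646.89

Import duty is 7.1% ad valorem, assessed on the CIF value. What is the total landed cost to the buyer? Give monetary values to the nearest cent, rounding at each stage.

Total landed cost: AUD 119220.15

EXW: the seller makes goods available at their premises; the buyer bears all onward costs.
CIF value = EXW price + inland to port + export clearance + origin terminal + freight + insurance = 103967.50 + 1105.01 + 321.23 + 814.91 + 2381.40 + 143.20 = 108733.25
Import duty = 108733.25 × 7.1% = 7720.06
Buyer bears: inland to port 1105.01 + export clearance 321.23 + origin terminal 814.91 + freight 2381.40 + insurance 143.20 + destination terminal 873.17 + brokerage 246.78 + delivery 1646.89 + duty 7720.06 = 15252.65
Landed cost = invoice 103967.50 + 15252.65 = 119220.15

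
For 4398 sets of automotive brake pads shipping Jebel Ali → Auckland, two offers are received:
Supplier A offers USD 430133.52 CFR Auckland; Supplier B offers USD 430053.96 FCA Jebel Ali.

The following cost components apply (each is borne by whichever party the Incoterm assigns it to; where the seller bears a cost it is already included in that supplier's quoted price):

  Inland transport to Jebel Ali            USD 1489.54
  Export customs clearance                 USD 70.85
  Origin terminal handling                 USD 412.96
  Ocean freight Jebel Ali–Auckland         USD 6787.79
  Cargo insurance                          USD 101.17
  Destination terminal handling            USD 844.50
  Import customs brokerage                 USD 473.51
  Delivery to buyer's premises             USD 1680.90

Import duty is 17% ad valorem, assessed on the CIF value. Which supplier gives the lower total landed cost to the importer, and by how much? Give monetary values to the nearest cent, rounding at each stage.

Supplier A (CFR):
CIF value = CFR price + insurance = 430133.52 + 101.17 = 430234.69
Import duty = 430234.69 × 17% = 73139.90
Buyer bears (A): 101.17 + 844.50 + 473.51 + 1680.90 = 3100.08
Landed cost (A) = invoice 430133.52 + 3100.08 + duty 73139.90 = 506373.50
Supplier B (FCA):
CIF value = FCA price + origin terminal + freight + insurance = 430053.96 + 412.96 + 6787.79 + 101.17 = 437355.88
Import duty = 437355.88 × 17% = 74350.50
Buyer bears (B): 412.96 + 6787.79 + 101.17 + 844.50 + 473.51 + 1680.90 = 10300.83
Landed cost (B) = invoice 430053.96 + 10300.83 + duty 74350.50 = 514705.29
Difference = |506373.50 − 514705.29| = 8331.79

Supplier A is cheaper by USD 8331.79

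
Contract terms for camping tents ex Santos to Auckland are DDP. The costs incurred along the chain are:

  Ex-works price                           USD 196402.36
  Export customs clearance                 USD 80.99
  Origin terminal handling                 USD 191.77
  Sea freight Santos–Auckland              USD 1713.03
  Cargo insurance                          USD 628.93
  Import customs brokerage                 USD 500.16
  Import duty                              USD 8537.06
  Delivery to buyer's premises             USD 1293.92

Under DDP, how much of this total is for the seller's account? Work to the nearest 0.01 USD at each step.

DDP: the seller bears all costs including import duty.
Seller's account: goods 196402.36 + export clearance 80.99 + origin terminal 191.77 + freight 1713.03 + insurance 628.93 + brokerage 500.16 + duty 8537.06 + delivery 1293.92 = 209348.22
Buyer's account: 0.00

Seller's account: USD 209348.22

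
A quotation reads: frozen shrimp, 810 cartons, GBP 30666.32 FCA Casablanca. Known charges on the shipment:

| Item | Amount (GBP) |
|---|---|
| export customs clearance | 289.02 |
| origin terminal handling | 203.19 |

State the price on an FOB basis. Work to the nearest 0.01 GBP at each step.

FOB price: GBP 30869.51

Not relevant to the conversion: export clearance — on the seller under both FCA and FOB; already in the FCA price and stays in the FOB price.
From FCA to FOB, the seller additionally bears: origin terminal.
FOB price = 30666.32 + 203.19 = 30869.51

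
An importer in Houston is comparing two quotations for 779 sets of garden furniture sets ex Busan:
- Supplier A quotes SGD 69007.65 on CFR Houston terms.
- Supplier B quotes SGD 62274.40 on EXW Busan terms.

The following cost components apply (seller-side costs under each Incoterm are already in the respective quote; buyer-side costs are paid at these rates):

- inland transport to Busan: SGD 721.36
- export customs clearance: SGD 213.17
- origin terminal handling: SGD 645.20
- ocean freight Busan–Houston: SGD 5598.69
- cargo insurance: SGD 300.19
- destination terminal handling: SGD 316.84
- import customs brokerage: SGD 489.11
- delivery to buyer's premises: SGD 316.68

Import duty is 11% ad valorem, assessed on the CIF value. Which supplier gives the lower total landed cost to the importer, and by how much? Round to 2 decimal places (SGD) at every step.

Supplier A is cheaper by SGD 494.14

Supplier A (CFR):
CIF value = CFR price + insurance = 69007.65 + 300.19 = 69307.84
Import duty = 69307.84 × 11% = 7623.86
Buyer bears (A): 300.19 + 316.84 + 489.11 + 316.68 = 1422.82
Landed cost (A) = invoice 69007.65 + 1422.82 + duty 7623.86 = 78054.33
Supplier B (EXW):
CIF value = EXW price + inland to port + export clearance + origin terminal + freight + insurance = 62274.40 + 721.36 + 213.17 + 645.20 + 5598.69 + 300.19 = 69753.01
Import duty = 69753.01 × 11% = 7672.83
Buyer bears (B): 721.36 + 213.17 + 645.20 + 5598.69 + 300.19 + 316.84 + 489.11 + 316.68 = 8601.24
Landed cost (B) = invoice 62274.40 + 8601.24 + duty 7672.83 = 78548.47
Difference = |78054.33 − 78548.47| = 494.14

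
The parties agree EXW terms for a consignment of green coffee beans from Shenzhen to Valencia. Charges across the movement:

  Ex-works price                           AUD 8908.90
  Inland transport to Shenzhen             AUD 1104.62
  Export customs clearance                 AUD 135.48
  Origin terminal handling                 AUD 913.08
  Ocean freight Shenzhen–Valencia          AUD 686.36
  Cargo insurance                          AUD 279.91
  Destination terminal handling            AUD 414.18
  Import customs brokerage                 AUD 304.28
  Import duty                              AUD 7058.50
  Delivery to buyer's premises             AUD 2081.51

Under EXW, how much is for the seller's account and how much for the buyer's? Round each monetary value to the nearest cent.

Seller: AUD 8908.90; buyer: AUD 12977.92

EXW: the seller makes goods available at their premises; the buyer bears all onward costs.
Seller's account: goods 8908.90 = 8908.90
Buyer's account: inland to port 1104.62 + export clearance 135.48 + origin terminal 913.08 + freight 686.36 + insurance 279.91 + destination terminal 414.18 + brokerage 304.28 + duty 7058.50 + delivery 2081.51 = 12977.92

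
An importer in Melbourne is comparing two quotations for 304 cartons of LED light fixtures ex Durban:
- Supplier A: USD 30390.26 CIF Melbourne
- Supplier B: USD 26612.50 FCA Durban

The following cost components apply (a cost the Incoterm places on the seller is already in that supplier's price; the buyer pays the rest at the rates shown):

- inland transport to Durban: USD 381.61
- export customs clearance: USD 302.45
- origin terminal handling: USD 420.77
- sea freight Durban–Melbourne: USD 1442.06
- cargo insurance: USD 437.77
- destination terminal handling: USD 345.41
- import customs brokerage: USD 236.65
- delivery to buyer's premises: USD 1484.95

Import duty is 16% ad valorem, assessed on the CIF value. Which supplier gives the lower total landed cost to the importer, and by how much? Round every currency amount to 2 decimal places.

Supplier A (CIF):
The CIF price already equals the CIF value: 30390.26
Import duty = 30390.26 × 16% = 4862.44
Buyer bears (A): 345.41 + 236.65 + 1484.95 = 2067.01
Landed cost (A) = invoice 30390.26 + 2067.01 + duty 4862.44 = 37319.71
Supplier B (FCA):
CIF value = FCA price + origin terminal + freight + insurance = 26612.50 + 420.77 + 1442.06 + 437.77 = 28913.10
Import duty = 28913.10 × 16% = 4626.10
Buyer bears (B): 420.77 + 1442.06 + 437.77 + 345.41 + 236.65 + 1484.95 = 4367.61
Landed cost (B) = invoice 26612.50 + 4367.61 + duty 4626.10 = 35606.21
Difference = |37319.71 − 35606.21| = 1713.50

Supplier B is cheaper by USD 1713.50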